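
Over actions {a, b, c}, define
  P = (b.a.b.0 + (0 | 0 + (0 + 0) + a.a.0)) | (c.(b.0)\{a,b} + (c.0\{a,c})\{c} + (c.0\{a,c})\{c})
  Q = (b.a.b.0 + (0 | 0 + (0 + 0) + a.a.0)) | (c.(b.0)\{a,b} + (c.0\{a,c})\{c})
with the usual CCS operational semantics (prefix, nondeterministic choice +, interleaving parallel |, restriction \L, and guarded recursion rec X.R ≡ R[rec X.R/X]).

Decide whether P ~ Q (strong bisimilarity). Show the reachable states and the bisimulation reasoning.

bisimilar

Reachable graph of P (10 states):
  p0 = (b.a.b.0 + (0 | 0 + (0 + 0) + a.a.0)) | (c.(b.0)\{a,b} + (c.0\{a,c})\{c} + (c.0\{a,c})\{c}) :: -a-> p1, -b-> p2, -c-> p3
  p1 = a.0 | (c.(b.0)\{a,b} + (c.0\{a,c})\{c} + (c.0\{a,c})\{c}) :: -a-> p4, -c-> p5
  p2 = a.b.0 | (c.(b.0)\{a,b} + (c.0\{a,c})\{c} + (c.0\{a,c})\{c}) :: -a-> p6, -c-> p7
  p3 = (b.a.b.0 + (0 | 0 + (0 + 0) + a.a.0)) | (b.0)\{a,b} :: -a-> p5, -b-> p7
  p4 = 0 | (c.(b.0)\{a,b} + (c.0\{a,c})\{c} + (c.0\{a,c})\{c}) :: -c-> p8
  p5 = a.0 | (b.0)\{a,b} :: -a-> p8
  p6 = b.0 | (c.(b.0)\{a,b} + (c.0\{a,c})\{c} + (c.0\{a,c})\{c}) :: -b-> p4, -c-> p9
  p7 = a.b.0 | (b.0)\{a,b} :: -a-> p9
  p8 = 0 | (b.0)\{a,b} :: ∅
  p9 = b.0 | (b.0)\{a,b} :: -b-> p8
Reachable graph of Q (10 states):
  q0 = (b.a.b.0 + (0 | 0 + (0 + 0) + a.a.0)) | (c.(b.0)\{a,b} + (c.0\{a,c})\{c}) :: -a-> q1, -b-> q2, -c-> q3
  q1 = a.0 | (c.(b.0)\{a,b} + (c.0\{a,c})\{c}) :: -a-> q4, -c-> q5
  q2 = a.b.0 | (c.(b.0)\{a,b} + (c.0\{a,c})\{c}) :: -a-> q6, -c-> q7
  q3 = (b.a.b.0 + (0 | 0 + (0 + 0) + a.a.0)) | (b.0)\{a,b} :: -a-> q5, -b-> q7
  q4 = 0 | (c.(b.0)\{a,b} + (c.0\{a,c})\{c}) :: -c-> q8
  q5 = a.0 | (b.0)\{a,b} :: -a-> q8
  q6 = b.0 | (c.(b.0)\{a,b} + (c.0\{a,c})\{c}) :: -b-> q4, -c-> q9
  q7 = a.b.0 | (b.0)\{a,b} :: -a-> q9
  q8 = 0 | (b.0)\{a,b} :: ∅
  q9 = b.0 | (b.0)\{a,b} :: -b-> q8
Coarsest stable partition (strong bisimilarity classes):
  B0 = {p0, q0}
  B1 = {p2, q2}
  B2 = {p7, q7}
  B3 = {p9, q9}
  B4 = {p8, q8}
  B5 = {p6, q6}
  B6 = {p4, q4}
  B7 = {p3, q3}
  B8 = {p5, q5}
  B9 = {p1, q1}
p0 ∈ B0, q0 ∈ B0 → same block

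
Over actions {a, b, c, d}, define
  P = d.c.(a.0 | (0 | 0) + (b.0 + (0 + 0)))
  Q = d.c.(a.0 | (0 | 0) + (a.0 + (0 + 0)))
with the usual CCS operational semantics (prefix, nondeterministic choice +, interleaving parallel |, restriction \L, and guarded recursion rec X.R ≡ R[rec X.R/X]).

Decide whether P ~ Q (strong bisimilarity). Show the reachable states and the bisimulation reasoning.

P's transition system — 5 states:
  u0 = d.c.(a.0 | (0 | 0) + (b.0 + (0 + 0))) has moves -d-> u1
  u1 = c.(a.0 | (0 | 0) + (b.0 + (0 + 0))) has moves -c-> u2
  u2 = a.0 | (0 | 0) + (b.0 + (0 + 0)) has moves -a-> u3, -b-> u4
  u3 = 0 | (0 | 0) has moves ∅
  u4 = 0 has moves ∅
Q's transition system — 5 states:
  v0 = d.c.(a.0 | (0 | 0) + (a.0 + (0 + 0))) has moves -d-> v1
  v1 = c.(a.0 | (0 | 0) + (a.0 + (0 + 0))) has moves -c-> v2
  v2 = a.0 | (0 | 0) + (a.0 + (0 + 0)) has moves -a-> v3, -a-> v4
  v3 = 0 has moves ∅
  v4 = 0 | (0 | 0) has moves ∅
Partition-refinement fixed point:
  B0 = {u0}
  B1 = {u1}
  B2 = {u2}
  B3 = {u3, u4, v3, v4}
  B4 = {v0}
  B5 = {v1}
  B6 = {v2}
u0 ∈ B0, v0 ∈ B4 → different blocks

P ≁ Q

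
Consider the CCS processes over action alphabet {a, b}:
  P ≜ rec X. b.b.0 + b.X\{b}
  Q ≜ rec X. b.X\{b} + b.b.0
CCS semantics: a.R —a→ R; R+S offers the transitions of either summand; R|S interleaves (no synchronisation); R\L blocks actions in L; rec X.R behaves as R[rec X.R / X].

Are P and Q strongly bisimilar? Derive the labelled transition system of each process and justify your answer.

Reachable graph of P (4 states):
  m0 = rec X. b.b.0 + b.X\{b} :: -b-> m1, -b-> m2
  m1 = (rec X. b.b.0 + b.X\{b})\{b} :: ·
  m2 = b.0 :: -b-> m3
  m3 = 0 :: ·
Reachable graph of Q (4 states):
  n0 = rec X. b.X\{b} + b.b.0 :: -b-> n1, -b-> n2
  n1 = (rec X. b.X\{b} + b.b.0)\{b} :: ·
  n2 = b.0 :: -b-> n3
  n3 = 0 :: ·
Coarsest stable partition (strong bisimilarity classes):
  B0 = {m0, n0}
  B1 = {m1, m3, n1, n3}
  B2 = {m2, n2}
m0 ∈ B0, n0 ∈ B0 → same block

bisimilar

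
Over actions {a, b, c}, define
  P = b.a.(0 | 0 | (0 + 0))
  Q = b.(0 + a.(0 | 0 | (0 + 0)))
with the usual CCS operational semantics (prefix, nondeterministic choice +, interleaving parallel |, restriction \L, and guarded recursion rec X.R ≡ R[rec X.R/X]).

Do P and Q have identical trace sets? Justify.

P's transition system — 3 states:
  p0 = b.a.(0 | 0 | (0 + 0)) → --b--▸ p1
  p1 = a.(0 | 0 | (0 + 0)) → --a--▸ p2
  p2 = 0 | 0 | (0 + 0) → (no moves)
Q's transition system — 3 states:
  q0 = b.(0 + a.(0 | 0 | (0 + 0))) → --b--▸ q1
  q1 = 0 + a.(0 | 0 | (0 + 0)) → --a--▸ q2
  q2 = 0 | 0 | (0 + 0) → (no moves)
Partition-refinement fixed point:
  B0 = {p0, q0}
  B1 = {p1, q1}
  B2 = {p2, q2}
p0 ∈ B0, q0 ∈ B0 → same block
Bisimilar ⇒ trace-equivalent.

trace-equivalent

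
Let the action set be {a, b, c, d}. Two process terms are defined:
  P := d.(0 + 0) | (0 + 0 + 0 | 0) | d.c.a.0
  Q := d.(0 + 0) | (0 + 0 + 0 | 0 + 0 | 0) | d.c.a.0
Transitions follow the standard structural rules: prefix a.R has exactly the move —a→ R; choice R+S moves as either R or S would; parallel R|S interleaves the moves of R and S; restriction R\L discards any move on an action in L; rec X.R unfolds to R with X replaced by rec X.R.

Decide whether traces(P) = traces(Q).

P's transition system — 8 states:
  m0 = d.(0 + 0) | (0 + 0 + 0 | 0) | d.c.a.0 → =d=> m1, =d=> m2
  m1 = (0 + 0) | (0 + 0 + 0 | 0) | d.c.a.0 → =d=> m3
  m2 = d.(0 + 0) | (0 + 0 + 0 | 0) | c.a.0 → =c=> m4, =d=> m3
  m3 = (0 + 0) | (0 + 0 + 0 | 0) | c.a.0 → =c=> m5
  m4 = d.(0 + 0) | (0 + 0 + 0 | 0) | a.0 → =a=> m6, =d=> m5
  m5 = (0 + 0) | (0 + 0 + 0 | 0) | a.0 → =a=> m7
  m6 = d.(0 + 0) | (0 + 0 + 0 | 0) | 0 → =d=> m7
  m7 = (0 + 0) | (0 + 0 + 0 | 0) | 0 → deadlocked
Q's transition system — 8 states:
  n0 = d.(0 + 0) | (0 + 0 + 0 | 0 + 0 | 0) | d.c.a.0 → =d=> n1, =d=> n2
  n1 = (0 + 0) | (0 + 0 + 0 | 0 + 0 | 0) | d.c.a.0 → =d=> n3
  n2 = d.(0 + 0) | (0 + 0 + 0 | 0 + 0 | 0) | c.a.0 → =c=> n4, =d=> n3
  n3 = (0 + 0) | (0 + 0 + 0 | 0 + 0 | 0) | c.a.0 → =c=> n5
  n4 = d.(0 + 0) | (0 + 0 + 0 | 0 + 0 | 0) | a.0 → =a=> n6, =d=> n5
  n5 = (0 + 0) | (0 + 0 + 0 | 0 + 0 | 0) | a.0 → =a=> n7
  n6 = d.(0 + 0) | (0 + 0 + 0 | 0 + 0 | 0) | 0 → =d=> n7
  n7 = (0 + 0) | (0 + 0 + 0 | 0 + 0 | 0) | 0 → deadlocked
Bisimilarity quotient blocks:
  B0 = {m0, n0}
  B1 = {m1, n1}
  B2 = {m3, n3}
  B3 = {m5, n5}
  B4 = {m7, n7}
  B5 = {m2, n2}
  B6 = {m4, n4}
  B7 = {m6, n6}
m0 ∈ B0, n0 ∈ B0 → same block
Bisimilar ⇒ trace-equivalent.

YES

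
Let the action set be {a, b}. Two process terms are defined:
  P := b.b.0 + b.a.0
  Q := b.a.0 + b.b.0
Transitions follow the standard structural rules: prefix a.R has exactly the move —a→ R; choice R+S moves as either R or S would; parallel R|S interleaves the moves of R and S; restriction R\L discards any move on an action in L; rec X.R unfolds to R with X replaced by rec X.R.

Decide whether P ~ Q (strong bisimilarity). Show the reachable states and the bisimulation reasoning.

Reachable graph of P (4 states):
  s0 = b.b.0 + b.a.0 → --b--▸ s1, --b--▸ s2
  s1 = a.0 → --a--▸ s3
  s2 = b.0 → --b--▸ s3
  s3 = 0 → ∅
Reachable graph of Q (4 states):
  t0 = b.a.0 + b.b.0 → --b--▸ t1, --b--▸ t2
  t1 = a.0 → --a--▸ t3
  t2 = b.0 → --b--▸ t3
  t3 = 0 → ∅
Bisimilarity quotient blocks:
  B0 = {s0, t0}
  B1 = {s1, t1}
  B2 = {s3, t3}
  B3 = {s2, t2}
s0 ∈ B0, t0 ∈ B0 → same block

YES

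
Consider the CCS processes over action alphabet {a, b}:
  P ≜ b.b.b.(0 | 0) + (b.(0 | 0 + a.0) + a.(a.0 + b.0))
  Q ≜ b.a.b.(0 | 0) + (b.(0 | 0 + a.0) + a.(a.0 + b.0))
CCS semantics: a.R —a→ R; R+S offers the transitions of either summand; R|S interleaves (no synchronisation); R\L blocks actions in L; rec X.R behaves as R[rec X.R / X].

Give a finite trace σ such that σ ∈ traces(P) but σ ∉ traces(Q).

P's transition system — 7 states:
  p0 = b.b.b.(0 | 0) + (b.(0 | 0 + a.0) + a.(a.0 + b.0)) :: ··a··> p1, ··b··> p2, ··b··> p3
  p1 = a.0 + b.0 :: ··a··> p4, ··b··> p4
  p2 = 0 | 0 + a.0 :: ··a··> p4
  p3 = b.b.(0 | 0) :: ··b··> p5
  p4 = 0 :: stopped
  p5 = b.(0 | 0) :: ··b··> p6
  p6 = 0 | 0 :: stopped
Q's transition system — 7 states:
  q0 = b.a.b.(0 | 0) + (b.(0 | 0 + a.0) + a.(a.0 + b.0)) :: ··a··> q1, ··b··> q2, ··b··> q3
  q1 = a.0 + b.0 :: ··a··> q4, ··b··> q4
  q2 = 0 | 0 + a.0 :: ··a··> q4
  q3 = a.b.(0 | 0) :: ··a··> q5
  q4 = 0 :: stopped
  q5 = b.(0 | 0) :: ··b··> q6
  q6 = 0 | 0 :: stopped
Executing bb from P (initial set {p0}):
  after b @ step 1: {p2, p3}
  after b @ step 2: {p5}
  P completes σ.
Executing bb from Q (initial set {q0}):
  after b @ step 1: {q2, q3}
  after b @ step 2: no successor for Q

bb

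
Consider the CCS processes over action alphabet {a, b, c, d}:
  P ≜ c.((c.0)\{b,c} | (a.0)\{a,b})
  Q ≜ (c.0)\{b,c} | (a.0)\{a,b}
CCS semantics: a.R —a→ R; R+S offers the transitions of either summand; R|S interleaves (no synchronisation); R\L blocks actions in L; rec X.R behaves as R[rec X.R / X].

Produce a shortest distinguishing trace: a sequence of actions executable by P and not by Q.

Reachable graph of P (2 states):
  p0 = c.((c.0)\{b,c} | (a.0)\{a,b}) | —c→ p1
  p1 = (c.0)\{b,c} | (a.0)\{a,b} | ·
Reachable graph of Q (1 states):
  q0 = (c.0)\{b,c} | (a.0)\{a,b} | ·
Run σ = ⟨c⟩ on P: start {p0}
  after c @ step 1: {p1}
  — P admits the full trace.
Run σ = ⟨c⟩ on Q: start {q0}
  after c @ step 1: no successor for Q

c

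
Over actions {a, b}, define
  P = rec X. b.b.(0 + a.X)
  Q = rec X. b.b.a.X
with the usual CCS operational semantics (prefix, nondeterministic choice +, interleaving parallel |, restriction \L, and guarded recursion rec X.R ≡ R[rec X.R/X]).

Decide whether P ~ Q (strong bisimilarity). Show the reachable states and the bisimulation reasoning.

YES

P's transition system — 3 states:
  p0 = rec X. b.b.(0 + a.X) ⊢ --b--▸ p1
  p1 = b.(0 + a.(rec X. b.b.(0 + a.X))) ⊢ --b--▸ p2
  p2 = 0 + a.(rec X. b.b.(0 + a.X)) ⊢ --a--▸ p0
Q's transition system — 3 states:
  q0 = rec X. b.b.a.X ⊢ --b--▸ q1
  q1 = b.a.(rec X. b.b.a.X) ⊢ --b--▸ q2
  q2 = a.(rec X. b.b.a.X) ⊢ --a--▸ q0
Bisimilarity quotient blocks:
  B0 = {p0, q0}
  B1 = {p1, q1}
  B2 = {p2, q2}
p0 ∈ B0, q0 ∈ B0 → same block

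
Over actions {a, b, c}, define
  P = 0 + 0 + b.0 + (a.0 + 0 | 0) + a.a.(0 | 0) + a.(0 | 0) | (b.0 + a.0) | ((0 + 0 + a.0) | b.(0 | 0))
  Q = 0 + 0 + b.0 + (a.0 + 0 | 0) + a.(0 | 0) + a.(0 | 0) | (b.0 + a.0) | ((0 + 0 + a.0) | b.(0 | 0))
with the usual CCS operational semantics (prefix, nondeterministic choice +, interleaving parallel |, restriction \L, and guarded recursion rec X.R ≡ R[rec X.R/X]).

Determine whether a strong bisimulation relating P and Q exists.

LTS(P): 19 reachable states
  p0 = 0 + 0 + b.0 + (a.0 + 0 | 0) + a.a.(0 | 0) + a.(0 | 0) | (b.0 + a.0) | ((0 + 0 + a.0) | b.(0 | 0)) ⊢ =a=> p1, =a=> p2, =a=> p3, =a=> p4, =a=> p5, =b=> p1, =b=> p5, =b=> p6
  p1 = 0 ⊢ (no moves)
  p2 = 0 | 0 | (b.0 + a.0) | ((0 + 0 + a.0) | b.(0 | 0)) ⊢ =a=> p7, =a=> p8, =b=> p8, =b=> p9
  p3 = a.(0 | 0) ⊢ =a=> p10
  p4 = a.(0 | 0) | (b.0 + a.0) | (0 | b.(0 | 0)) ⊢ =a=> p11, =a=> p7, =b=> p11, =b=> p12
  p5 = a.(0 | 0) | 0 | ((0 + 0 + a.0) | b.(0 | 0)) ⊢ =a=> p11, =a=> p8, =b=> p13
  p6 = a.(0 | 0) | (b.0 + a.0) | ((0 + 0 + a.0) | (0 | 0)) ⊢ =a=> p12, =a=> p13, =a=> p9, =b=> p13
  p7 = 0 | 0 | (b.0 + a.0) | (0 | b.(0 | 0)) ⊢ =a=> p14, =b=> p14, =b=> p15
  p8 = 0 | 0 | 0 | ((0 + 0 + a.0) | b.(0 | 0)) ⊢ =a=> p14, =b=> p16
  p9 = 0 | 0 | (b.0 + a.0) | ((0 + 0 + a.0) | (0 | 0)) ⊢ =a=> p15, =a=> p16, =b=> p16
  p10 = 0 | 0 ⊢ (no moves)
  p11 = a.(0 | 0) | 0 | (0 | b.(0 | 0)) ⊢ =a=> p14, =b=> p17
  p12 = a.(0 | 0) | (b.0 + a.0) | (0 | (0 | 0)) ⊢ =a=> p15, =a=> p17, =b=> p17
  p13 = a.(0 | 0) | 0 | ((0 + 0 + a.0) | (0 | 0)) ⊢ =a=> p16, =a=> p17
  p14 = 0 | 0 | 0 | (0 | b.(0 | 0)) ⊢ =b=> p18
  p15 = 0 | 0 | (b.0 + a.0) | (0 | (0 | 0)) ⊢ =a=> p18, =b=> p18
  p16 = 0 | 0 | 0 | ((0 + 0 + a.0) | (0 | 0)) ⊢ =a=> p18
  p17 = a.(0 | 0) | 0 | (0 | (0 | 0)) ⊢ =a=> p18
  p18 = 0 | 0 | 0 | (0 | (0 | 0)) ⊢ (no moves)
LTS(Q): 18 reachable states
  q0 = 0 + 0 + b.0 + (a.0 + 0 | 0) + a.(0 | 0) + a.(0 | 0) | (b.0 + a.0) | ((0 + 0 + a.0) | b.(0 | 0)) ⊢ =a=> q1, =a=> q2, =a=> q3, =a=> q4, =a=> q5, =b=> q1, =b=> q5, =b=> q6
  q1 = 0 ⊢ (no moves)
  q2 = 0 | 0 ⊢ (no moves)
  q3 = 0 | 0 | (b.0 + a.0) | ((0 + 0 + a.0) | b.(0 | 0)) ⊢ =a=> q7, =a=> q8, =b=> q8, =b=> q9
  q4 = a.(0 | 0) | (b.0 + a.0) | (0 | b.(0 | 0)) ⊢ =a=> q10, =a=> q7, =b=> q10, =b=> q11
  q5 = a.(0 | 0) | 0 | ((0 + 0 + a.0) | b.(0 | 0)) ⊢ =a=> q10, =a=> q8, =b=> q12
  q6 = a.(0 | 0) | (b.0 + a.0) | ((0 + 0 + a.0) | (0 | 0)) ⊢ =a=> q11, =a=> q12, =a=> q9, =b=> q12
  q7 = 0 | 0 | (b.0 + a.0) | (0 | b.(0 | 0)) ⊢ =a=> q13, =b=> q13, =b=> q14
  q8 = 0 | 0 | 0 | ((0 + 0 + a.0) | b.(0 | 0)) ⊢ =a=> q13, =b=> q15
  q9 = 0 | 0 | (b.0 + a.0) | ((0 + 0 + a.0) | (0 | 0)) ⊢ =a=> q14, =a=> q15, =b=> q15
  q10 = a.(0 | 0) | 0 | (0 | b.(0 | 0)) ⊢ =a=> q13, =b=> q16
  q11 = a.(0 | 0) | (b.0 + a.0) | (0 | (0 | 0)) ⊢ =a=> q14, =a=> q16, =b=> q16
  q12 = a.(0 | 0) | 0 | ((0 + 0 + a.0) | (0 | 0)) ⊢ =a=> q15, =a=> q16
  q13 = 0 | 0 | 0 | (0 | b.(0 | 0)) ⊢ =b=> q17
  q14 = 0 | 0 | (b.0 + a.0) | (0 | (0 | 0)) ⊢ =a=> q17, =b=> q17
  q15 = 0 | 0 | 0 | ((0 + 0 + a.0) | (0 | 0)) ⊢ =a=> q17
  q16 = a.(0 | 0) | 0 | (0 | (0 | 0)) ⊢ =a=> q17
  q17 = 0 | 0 | 0 | (0 | (0 | 0)) ⊢ (no moves)
Partition-refinement fixed point:
  B0 = {p0}
  B1 = {p1, p10, p18, q1, q17, q2}
  B2 = {p16, p17, p3, q15, q16}
  B3 = {p6, q6}
  B4 = {p12, p9, q11, q9}
  B5 = {p15, q14}
  B6 = {p13, q12}
  B7 = {p5, q5}
  B8 = {p11, p8, q10, q8}
  B9 = {p14, q13}
  B10 = {p2, p4, q3, q4}
  B11 = {p7, q7}
  B12 = {q0}
p0 ∈ B0, q0 ∈ B12 → different blocks

NO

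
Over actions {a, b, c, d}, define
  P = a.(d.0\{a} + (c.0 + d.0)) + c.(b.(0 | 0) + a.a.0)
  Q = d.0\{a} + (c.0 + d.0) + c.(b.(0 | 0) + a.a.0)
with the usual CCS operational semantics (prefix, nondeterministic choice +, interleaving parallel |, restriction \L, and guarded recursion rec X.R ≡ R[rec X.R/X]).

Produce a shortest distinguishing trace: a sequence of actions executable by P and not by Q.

a

Reachable graph of P (7 states):
  s0 = a.(d.0\{a} + (c.0 + d.0)) + c.(b.(0 | 0) + a.a.0) → =a=> s1, =c=> s2
  s1 = d.0\{a} + (c.0 + d.0) → =c=> s3, =d=> s3, =d=> s4
  s2 = b.(0 | 0) + a.a.0 → =a=> s5, =b=> s6
  s3 = 0 → ∅
  s4 = 0\{a} → ∅
  s5 = a.0 → =a=> s3
  s6 = 0 | 0 → ∅
Reachable graph of Q (6 states):
  t0 = d.0\{a} + (c.0 + d.0) + c.(b.(0 | 0) + a.a.0) → =c=> t1, =c=> t2, =d=> t1, =d=> t3
  t1 = 0 → ∅
  t2 = b.(0 | 0) + a.a.0 → =a=> t4, =b=> t5
  t3 = 0\{a} → ∅
  t4 = a.0 → =a=> t1
  t5 = 0 | 0 → ∅
Executing a from P (initial set {s0}):
  step 1 (a): {s1}
  — P admits the full trace.
Executing a from Q (initial set {t0}):
  step 1 (a): ∅  — Q cannot continue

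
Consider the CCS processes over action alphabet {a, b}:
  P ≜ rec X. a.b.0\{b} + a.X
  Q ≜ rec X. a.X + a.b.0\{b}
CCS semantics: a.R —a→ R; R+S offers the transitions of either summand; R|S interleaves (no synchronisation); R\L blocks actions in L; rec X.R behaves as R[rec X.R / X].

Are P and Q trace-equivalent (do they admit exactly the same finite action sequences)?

trace-equivalent

LTS(P): 3 reachable states
  m0 = rec X. a.b.0\{b} + a.X ⊢ --a--▸ m0, --a--▸ m1
  m1 = b.0\{b} ⊢ --b--▸ m2
  m2 = 0\{b} ⊢ ∅
LTS(Q): 3 reachable states
  n0 = rec X. a.X + a.b.0\{b} ⊢ --a--▸ n0, --a--▸ n1
  n1 = b.0\{b} ⊢ --b--▸ n2
  n2 = 0\{b} ⊢ ∅
Partition-refinement fixed point:
  B0 = {m0, n0}
  B1 = {m1, n1}
  B2 = {m2, n2}
m0 ∈ B0, n0 ∈ B0 → same block
Bisimilar ⇒ trace-equivalent.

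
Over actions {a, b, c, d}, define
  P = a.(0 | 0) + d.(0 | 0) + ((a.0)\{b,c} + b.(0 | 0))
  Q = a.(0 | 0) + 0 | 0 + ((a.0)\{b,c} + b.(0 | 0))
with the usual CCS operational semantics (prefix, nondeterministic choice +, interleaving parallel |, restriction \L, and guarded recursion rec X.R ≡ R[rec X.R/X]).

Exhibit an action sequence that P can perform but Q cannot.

P's transition system — 3 states:
  m0 = a.(0 | 0) + d.(0 | 0) + ((a.0)\{b,c} + b.(0 | 0)) → =a=> m1, =a=> m2, =b=> m1, =d=> m1
  m1 = 0 | 0 → ∅
  m2 = 0\{b,c} → ∅
Q's transition system — 3 states:
  n0 = a.(0 | 0) + 0 | 0 + ((a.0)\{b,c} + b.(0 | 0)) → =a=> n1, =a=> n2, =b=> n1
  n1 = 0 | 0 → ∅
  n2 = 0\{b,c} → ∅
Run σ = ⟨d⟩ on P: start {m0}
  after d @ step 1: {m1}
  — P admits the full trace.
Run σ = ⟨d⟩ on Q: start {n0}
  after d @ step 1: ∅  — Q cannot continue

d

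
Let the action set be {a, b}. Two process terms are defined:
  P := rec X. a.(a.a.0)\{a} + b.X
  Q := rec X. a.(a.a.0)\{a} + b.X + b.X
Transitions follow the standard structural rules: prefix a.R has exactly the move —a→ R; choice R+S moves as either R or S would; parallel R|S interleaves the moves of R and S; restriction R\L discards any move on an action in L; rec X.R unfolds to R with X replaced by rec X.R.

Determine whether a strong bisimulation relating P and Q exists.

YES

P's transition system — 2 states:
  s0 = rec X. a.(a.a.0)\{a} + b.X | —a→ s1, —b→ s0
  s1 = (a.a.0)\{a} | ∅
Q's transition system — 2 states:
  t0 = rec X. a.(a.a.0)\{a} + b.X + b.X | —a→ t1, —b→ t0
  t1 = (a.a.0)\{a} | ∅
Bisimilarity quotient blocks:
  B0 = {s0, t0}
  B1 = {s1, t1}
s0 ∈ B0, t0 ∈ B0 → same block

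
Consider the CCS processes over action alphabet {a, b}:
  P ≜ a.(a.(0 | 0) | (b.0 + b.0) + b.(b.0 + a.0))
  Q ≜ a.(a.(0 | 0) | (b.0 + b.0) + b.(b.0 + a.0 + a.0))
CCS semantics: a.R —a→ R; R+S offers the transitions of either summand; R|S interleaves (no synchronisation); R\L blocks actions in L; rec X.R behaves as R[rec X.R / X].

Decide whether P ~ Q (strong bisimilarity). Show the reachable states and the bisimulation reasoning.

bisimilar

Reachable graph of P (7 states):
  m0 = a.(a.(0 | 0) | (b.0 + b.0) + b.(b.0 + a.0)) ⊢ ··a··> m1
  m1 = a.(0 | 0) | (b.0 + b.0) + b.(b.0 + a.0) ⊢ ··a··> m2, ··b··> m3, ··b··> m4
  m2 = 0 | 0 | (b.0 + b.0) ⊢ ··b··> m5
  m3 = a.(0 | 0) | 0 ⊢ ··a··> m5
  m4 = b.0 + a.0 ⊢ ··a··> m6, ··b··> m6
  m5 = 0 | 0 | 0 ⊢ (no moves)
  m6 = 0 ⊢ (no moves)
Reachable graph of Q (7 states):
  n0 = a.(a.(0 | 0) | (b.0 + b.0) + b.(b.0 + a.0 + a.0)) ⊢ ··a··> n1
  n1 = a.(0 | 0) | (b.0 + b.0) + b.(b.0 + a.0 + a.0) ⊢ ··a··> n2, ··b··> n3, ··b··> n4
  n2 = 0 | 0 | (b.0 + b.0) ⊢ ··b··> n5
  n3 = a.(0 | 0) | 0 ⊢ ··a··> n5
  n4 = b.0 + a.0 + a.0 ⊢ ··a··> n6, ··b··> n6
  n5 = 0 | 0 | 0 ⊢ (no moves)
  n6 = 0 ⊢ (no moves)
Partition-refinement fixed point:
  B0 = {m0, n0}
  B1 = {m1, n1}
  B2 = {m2, n2}
  B3 = {m5, m6, n5, n6}
  B4 = {m4, n4}
  B5 = {m3, n3}
m0 ∈ B0, n0 ∈ B0 → same block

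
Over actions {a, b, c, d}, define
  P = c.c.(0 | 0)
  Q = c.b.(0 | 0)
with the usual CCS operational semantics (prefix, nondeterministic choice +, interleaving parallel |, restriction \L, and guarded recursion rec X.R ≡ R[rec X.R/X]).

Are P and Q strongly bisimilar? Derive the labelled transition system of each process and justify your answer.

Reachable graph of P (3 states):
  p0 = c.c.(0 | 0) | -c-> p1
  p1 = c.(0 | 0) | -c-> p2
  p2 = 0 | 0 | stopped
Reachable graph of Q (3 states):
  q0 = c.b.(0 | 0) | -c-> q1
  q1 = b.(0 | 0) | -b-> q2
  q2 = 0 | 0 | stopped
Coarsest stable partition (strong bisimilarity classes):
  B0 = {p0}
  B1 = {p1}
  B2 = {p2, q2}
  B3 = {q0}
  B4 = {q1}
p0 ∈ B0, q0 ∈ B3 → different blocks

NO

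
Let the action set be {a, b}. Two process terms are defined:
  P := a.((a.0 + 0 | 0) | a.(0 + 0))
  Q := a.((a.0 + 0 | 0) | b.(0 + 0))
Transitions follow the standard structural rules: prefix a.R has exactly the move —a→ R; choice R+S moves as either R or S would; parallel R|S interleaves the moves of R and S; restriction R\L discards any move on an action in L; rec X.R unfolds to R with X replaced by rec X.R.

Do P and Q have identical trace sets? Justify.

NO — witness ⟨aaa⟩

Reachable graph of P (5 states):
  u0 = a.((a.0 + 0 | 0) | a.(0 + 0)) → =a=> u1
  u1 = (a.0 + 0 | 0) | a.(0 + 0) → =a=> u2, =a=> u3
  u2 = (a.0 + 0 | 0) | (0 + 0) → =a=> u4
  u3 = 0 | a.(0 + 0) → =a=> u4
  u4 = 0 | (0 + 0) → ∅
Reachable graph of Q (5 states):
  v0 = a.((a.0 + 0 | 0) | b.(0 + 0)) → =a=> v1
  v1 = (a.0 + 0 | 0) | b.(0 + 0) → =a=> v2, =b=> v3
  v2 = 0 | b.(0 + 0) → =b=> v4
  v3 = (a.0 + 0 | 0) | (0 + 0) → =a=> v4
  v4 = 0 | (0 + 0) → ∅
Executing aaa from P (initial set {u0}):
  [1] a ⇒ {u1}
  [2] a ⇒ {u2, u3}
  [3] a ⇒ {u4}
  P completes σ.
Executing aaa from Q (initial set {v0}):
  [1] a ⇒ {v1}
  [2] a ⇒ {v2}
  [3] a ⇒ no successor for Q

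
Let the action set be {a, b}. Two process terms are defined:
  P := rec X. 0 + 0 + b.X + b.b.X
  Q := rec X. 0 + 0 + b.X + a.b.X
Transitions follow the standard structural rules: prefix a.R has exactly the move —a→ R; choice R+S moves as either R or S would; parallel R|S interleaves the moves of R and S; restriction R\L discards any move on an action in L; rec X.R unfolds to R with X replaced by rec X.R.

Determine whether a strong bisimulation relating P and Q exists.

LTS(P): 2 reachable states
  p0 = rec X. 0 + 0 + b.X + b.b.X :: —b→ p0, —b→ p1
  p1 = b.(rec X. 0 + 0 + b.X + b.b.X) :: —b→ p0
LTS(Q): 2 reachable states
  q0 = rec X. 0 + 0 + b.X + a.b.X :: —a→ q1, —b→ q0
  q1 = b.(rec X. 0 + 0 + b.X + a.b.X) :: —b→ q0
Coarsest stable partition (strong bisimilarity classes):
  B0 = {p0, p1}
  B1 = {q0}
  B2 = {q1}
p0 ∈ B0, q0 ∈ B1 → different blocks

NO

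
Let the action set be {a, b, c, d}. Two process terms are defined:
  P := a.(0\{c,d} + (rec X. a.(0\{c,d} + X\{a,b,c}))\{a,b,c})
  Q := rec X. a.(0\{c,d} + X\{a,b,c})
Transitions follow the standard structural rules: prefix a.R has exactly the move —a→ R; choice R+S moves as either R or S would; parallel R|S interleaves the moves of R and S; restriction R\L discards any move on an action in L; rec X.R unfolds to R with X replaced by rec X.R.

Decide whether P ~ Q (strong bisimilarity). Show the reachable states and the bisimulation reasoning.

Reachable graph of P (2 states):
  m0 = a.(0\{c,d} + (rec X. a.(0\{c,d} + X\{a,b,c}))\{a,b,c}) has moves —a→ m1
  m1 = 0\{c,d} + (rec X. a.(0\{c,d} + X\{a,b,c}))\{a,b,c} has moves (no moves)
Reachable graph of Q (2 states):
  n0 = rec X. a.(0\{c,d} + X\{a,b,c}) has moves —a→ n1
  n1 = 0\{c,d} + (rec X. a.(0\{c,d} + X\{a,b,c}))\{a,b,c} has moves (no moves)
Bisimilarity quotient blocks:
  B0 = {m0, n0}
  B1 = {m1, n1}
m0 ∈ B0, n0 ∈ B0 → same block

YES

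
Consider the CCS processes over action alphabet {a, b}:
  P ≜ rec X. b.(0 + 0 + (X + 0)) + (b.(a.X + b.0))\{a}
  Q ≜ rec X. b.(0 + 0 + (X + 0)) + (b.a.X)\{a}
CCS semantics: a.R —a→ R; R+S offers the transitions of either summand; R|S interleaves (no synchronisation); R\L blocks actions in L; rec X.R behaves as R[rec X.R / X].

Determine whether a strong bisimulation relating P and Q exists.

LTS(P): 4 reachable states
  p0 = rec X. b.(0 + 0 + (X + 0)) + (b.(a.X + b.0))\{a} → =b=> p1, =b=> p2
  p1 = (a.(rec X. b.(0 + 0 + (X + 0)) + (b.(a.X + b.0))\{a}) + b.0)\{a} → =b=> p3
  p2 = 0 + 0 + ((rec X. b.(0 + 0 + (X + 0)) + (b.(a.X + b.0))\{a}) + 0) → =b=> p1, =b=> p2
  p3 = 0\{a} → deadlocked
LTS(Q): 3 reachable states
  q0 = rec X. b.(0 + 0 + (X + 0)) + (b.a.X)\{a} → =b=> q1, =b=> q2
  q1 = (a.(rec X. b.(0 + 0 + (X + 0)) + (b.a.X)\{a}))\{a} → deadlocked
  q2 = 0 + 0 + ((rec X. b.(0 + 0 + (X + 0)) + (b.a.X)\{a}) + 0) → =b=> q1, =b=> q2
Coarsest stable partition (strong bisimilarity classes):
  B0 = {p0, p2}
  B1 = {p1}
  B2 = {p3, q1}
  B3 = {q0, q2}
p0 ∈ B0, q0 ∈ B3 → different blocks

not bisimilar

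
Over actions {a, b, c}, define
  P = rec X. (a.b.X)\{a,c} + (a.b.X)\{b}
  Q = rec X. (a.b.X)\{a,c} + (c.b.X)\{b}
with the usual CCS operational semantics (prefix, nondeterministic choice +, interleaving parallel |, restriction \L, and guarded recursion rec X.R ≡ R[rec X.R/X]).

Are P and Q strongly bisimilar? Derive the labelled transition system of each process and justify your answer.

NO

LTS(P): 2 reachable states
  u0 = rec X. (a.b.X)\{a,c} + (a.b.X)\{b} :: -a-> u1
  u1 = (b.(rec X. (a.b.X)\{a,c} + (a.b.X)\{b}))\{b} :: ∅
LTS(Q): 2 reachable states
  v0 = rec X. (a.b.X)\{a,c} + (c.b.X)\{b} :: -c-> v1
  v1 = (b.(rec X. (a.b.X)\{a,c} + (c.b.X)\{b}))\{b} :: ∅
Bisimilarity quotient blocks:
  B0 = {u0}
  B1 = {u1, v1}
  B2 = {v0}
u0 ∈ B0, v0 ∈ B2 → different blocks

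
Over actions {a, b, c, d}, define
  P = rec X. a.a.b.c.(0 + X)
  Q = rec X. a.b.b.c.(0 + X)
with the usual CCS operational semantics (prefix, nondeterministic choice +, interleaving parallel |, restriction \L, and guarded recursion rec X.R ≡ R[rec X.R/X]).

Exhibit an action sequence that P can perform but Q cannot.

P's transition system — 5 states:
  s0 = rec X. a.a.b.c.(0 + X) :: --a--▸ s1
  s1 = a.b.c.(0 + (rec X. a.a.b.c.(0 + X))) :: --a--▸ s2
  s2 = b.c.(0 + (rec X. a.a.b.c.(0 + X))) :: --b--▸ s3
  s3 = c.(0 + (rec X. a.a.b.c.(0 + X))) :: --c--▸ s4
  s4 = 0 + (rec X. a.a.b.c.(0 + X)) :: --a--▸ s1
Q's transition system — 5 states:
  t0 = rec X. a.b.b.c.(0 + X) :: --a--▸ t1
  t1 = b.b.c.(0 + (rec X. a.b.b.c.(0 + X))) :: --b--▸ t2
  t2 = b.c.(0 + (rec X. a.b.b.c.(0 + X))) :: --b--▸ t3
  t3 = c.(0 + (rec X. a.b.b.c.(0 + X))) :: --c--▸ t4
  t4 = 0 + (rec X. a.b.b.c.(0 + X)) :: --a--▸ t1
Trace ⟨aa⟩ through P, begin at {s0}:
  [1] a ⇒ {s1}
  [2] a ⇒ {s2}
  — P admits the full trace.
Trace ⟨aa⟩ through Q, begin at {t0}:
  [1] a ⇒ {t1}
  [2] a ⇒ no successor for Q

aa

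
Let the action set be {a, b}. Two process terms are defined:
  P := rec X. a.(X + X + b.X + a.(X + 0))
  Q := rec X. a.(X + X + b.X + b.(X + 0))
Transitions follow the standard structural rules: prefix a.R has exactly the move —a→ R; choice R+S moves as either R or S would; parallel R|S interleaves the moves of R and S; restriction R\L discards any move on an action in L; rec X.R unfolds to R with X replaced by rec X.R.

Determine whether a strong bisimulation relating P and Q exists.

Reachable graph of P (3 states):
  u0 = rec X. a.(X + X + b.X + a.(X + 0)) :: —a→ u1
  u1 = (rec X. a.(X + X + b.X + a.(X + 0))) + (rec X. a.(X + X + b.X + a.(X + 0))) + b.(rec X. a.(X + X + b.X + a.(X + 0))) + a.((rec X. a.(X + X + b.X + a.(X + 0))) + 0) :: —a→ u1, —a→ u2, —b→ u0
  u2 = (rec X. a.(X + X + b.X + a.(X + 0))) + 0 :: —a→ u1
Reachable graph of Q (3 states):
  v0 = rec X. a.(X + X + b.X + b.(X + 0)) :: —a→ v1
  v1 = (rec X. a.(X + X + b.X + b.(X + 0))) + (rec X. a.(X + X + b.X + b.(X + 0))) + b.(rec X. a.(X + X + b.X + b.(X + 0))) + b.((rec X. a.(X + X + b.X + b.(X + 0))) + 0) :: —a→ v1, —b→ v0, —b→ v2
  v2 = (rec X. a.(X + X + b.X + b.(X + 0))) + 0 :: —a→ v1
Coarsest stable partition (strong bisimilarity classes):
  B0 = {u0, u2}
  B1 = {u1}
  B2 = {v0, v2}
  B3 = {v1}
u0 ∈ B0, v0 ∈ B2 → different blocks

P ≁ Q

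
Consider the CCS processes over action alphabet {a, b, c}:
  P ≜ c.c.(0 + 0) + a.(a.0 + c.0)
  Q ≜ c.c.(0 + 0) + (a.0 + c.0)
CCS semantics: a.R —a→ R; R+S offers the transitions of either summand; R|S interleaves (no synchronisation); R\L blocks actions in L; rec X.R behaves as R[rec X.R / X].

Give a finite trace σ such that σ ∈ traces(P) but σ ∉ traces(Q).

P's transition system — 5 states:
  u0 = c.c.(0 + 0) + a.(a.0 + c.0) → —a→ u1, —c→ u2
  u1 = a.0 + c.0 → —a→ u3, —c→ u3
  u2 = c.(0 + 0) → —c→ u4
  u3 = 0 → deadlocked
  u4 = 0 + 0 → deadlocked
Q's transition system — 4 states:
  v0 = c.c.(0 + 0) + (a.0 + c.0) → —a→ v1, —c→ v1, —c→ v2
  v1 = 0 → deadlocked
  v2 = c.(0 + 0) → —c→ v3
  v3 = 0 + 0 → deadlocked
Executing aa from P (initial set {u0}):
  after a @ step 1: {u1}
  after a @ step 2: {u3}
  ✓ P
Executing aa from Q (initial set {v0}):
  after a @ step 1: {v1}
  after a @ step 2: ∅  — Q cannot continue

aa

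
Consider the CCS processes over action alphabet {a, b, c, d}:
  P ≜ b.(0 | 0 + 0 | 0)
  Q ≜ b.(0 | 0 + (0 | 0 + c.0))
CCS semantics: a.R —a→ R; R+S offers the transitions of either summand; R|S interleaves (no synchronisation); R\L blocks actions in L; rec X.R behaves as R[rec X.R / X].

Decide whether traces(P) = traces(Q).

Reachable graph of P (2 states):
  s0 = b.(0 | 0 + 0 | 0) → =b=> s1
  s1 = 0 | 0 + 0 | 0 → deadlocked
Reachable graph of Q (3 states):
  t0 = b.(0 | 0 + (0 | 0 + c.0)) → =b=> t1
  t1 = 0 | 0 + (0 | 0 + c.0) → =c=> t2
  t2 = 0 → deadlocked
Run σ = ⟨bc⟩ on Q: start {t0}
  [1] b ⇒ {t1}
  [2] c ⇒ {t2}
  ✓ Q
Run σ = ⟨bc⟩ on P: start {s0}
  [1] b ⇒ {s1}
  [2] c ⇒ no successor for P

traces(P) ≠ traces(Q) — witness ⟨bc⟩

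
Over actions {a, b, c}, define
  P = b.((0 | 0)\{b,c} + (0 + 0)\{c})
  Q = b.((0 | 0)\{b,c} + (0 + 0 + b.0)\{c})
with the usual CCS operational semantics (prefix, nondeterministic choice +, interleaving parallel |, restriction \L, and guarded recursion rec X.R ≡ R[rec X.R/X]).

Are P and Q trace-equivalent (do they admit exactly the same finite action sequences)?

P's transition system — 2 states:
  s0 = b.((0 | 0)\{b,c} + (0 + 0)\{c}) | —b→ s1
  s1 = (0 | 0)\{b,c} + (0 + 0)\{c} | stopped
Q's transition system — 3 states:
  t0 = b.((0 | 0)\{b,c} + (0 + 0 + b.0)\{c}) | —b→ t1
  t1 = (0 | 0)\{b,c} + (0 + 0 + b.0)\{c} | —b→ t2
  t2 = 0\{c} | stopped
Trace ⟨bb⟩ through Q, begin at {t0}:
  step 1 (b): {t1}
  step 2 (b): {t2}
  ✓ Q
Trace ⟨bb⟩ through P, begin at {s0}:
  step 1 (b): {s1}
  step 2 (b): no successor for P

NO — witness ⟨bb⟩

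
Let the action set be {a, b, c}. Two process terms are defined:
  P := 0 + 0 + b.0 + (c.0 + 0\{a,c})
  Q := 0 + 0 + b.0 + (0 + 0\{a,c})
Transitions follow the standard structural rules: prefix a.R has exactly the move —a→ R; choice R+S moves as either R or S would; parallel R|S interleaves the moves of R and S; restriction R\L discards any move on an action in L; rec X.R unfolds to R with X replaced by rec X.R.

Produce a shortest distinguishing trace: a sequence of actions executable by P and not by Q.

Reachable graph of P (2 states):
  p0 = 0 + 0 + b.0 + (c.0 + 0\{a,c}) has moves =b=> p1, =c=> p1
  p1 = 0 has moves ·
Reachable graph of Q (2 states):
  q0 = 0 + 0 + b.0 + (0 + 0\{a,c}) has moves =b=> q1
  q1 = 0 has moves ·
Executing c from P (initial set {p0}):
  [1] c ⇒ {p1}
  P completes σ.
Executing c from Q (initial set {q0}):
  [1] c ⇒ ∅  — Q cannot continue

c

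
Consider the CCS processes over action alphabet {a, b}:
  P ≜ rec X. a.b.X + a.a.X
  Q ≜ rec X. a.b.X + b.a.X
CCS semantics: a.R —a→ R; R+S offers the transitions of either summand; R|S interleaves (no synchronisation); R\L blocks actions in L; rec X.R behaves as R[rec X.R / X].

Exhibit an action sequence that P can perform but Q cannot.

aa

LTS(P): 3 reachable states
  s0 = rec X. a.b.X + a.a.X | -a-> s1, -a-> s2
  s1 = a.(rec X. a.b.X + a.a.X) | -a-> s0
  s2 = b.(rec X. a.b.X + a.a.X) | -b-> s0
LTS(Q): 3 reachable states
  t0 = rec X. a.b.X + b.a.X | -a-> t1, -b-> t2
  t1 = b.(rec X. a.b.X + b.a.X) | -b-> t0
  t2 = a.(rec X. a.b.X + b.a.X) | -a-> t0
Run σ = ⟨aa⟩ on P: start {s0}
  after a @ step 1: {s1, s2}
  after a @ step 2: {s0}
  ✓ P
Run σ = ⟨aa⟩ on Q: start {t0}
  after a @ step 1: {t1}
  after a @ step 2: no successor for Q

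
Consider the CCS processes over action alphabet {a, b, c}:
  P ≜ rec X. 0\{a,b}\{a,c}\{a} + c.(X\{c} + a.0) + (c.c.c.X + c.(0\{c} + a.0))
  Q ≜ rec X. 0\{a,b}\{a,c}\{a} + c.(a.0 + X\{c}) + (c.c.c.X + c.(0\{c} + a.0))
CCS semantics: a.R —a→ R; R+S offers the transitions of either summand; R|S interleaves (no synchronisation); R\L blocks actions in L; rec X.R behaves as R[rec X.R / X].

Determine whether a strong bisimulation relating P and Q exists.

YES

LTS(P): 6 reachable states
  s0 = rec X. 0\{a,b}\{a,c}\{a} + c.(X\{c} + a.0) + (c.c.c.X + c.(0\{c} + a.0)) :: =c=> s1, =c=> s2, =c=> s3
  s1 = (rec X. 0\{a,b}\{a,c}\{a} + c.(X\{c} + a.0) + (c.c.c.X + c.(0\{c} + a.0)))\{c} + a.0 :: =a=> s4
  s2 = 0\{c} + a.0 :: =a=> s4
  s3 = c.c.(rec X. 0\{a,b}\{a,c}\{a} + c.(X\{c} + a.0) + (c.c.c.X + c.(0\{c} + a.0))) :: =c=> s5
  s4 = 0 :: (no moves)
  s5 = c.(rec X. 0\{a,b}\{a,c}\{a} + c.(X\{c} + a.0) + (c.c.c.X + c.(0\{c} + a.0))) :: =c=> s0
LTS(Q): 6 reachable states
  t0 = rec X. 0\{a,b}\{a,c}\{a} + c.(a.0 + X\{c}) + (c.c.c.X + c.(0\{c} + a.0)) :: =c=> t1, =c=> t2, =c=> t3
  t1 = 0\{c} + a.0 :: =a=> t4
  t2 = a.0 + (rec X. 0\{a,b}\{a,c}\{a} + c.(a.0 + X\{c}) + (c.c.c.X + c.(0\{c} + a.0)))\{c} :: =a=> t4
  t3 = c.c.(rec X. 0\{a,b}\{a,c}\{a} + c.(a.0 + X\{c}) + (c.c.c.X + c.(0\{c} + a.0))) :: =c=> t5
  t4 = 0 :: (no moves)
  t5 = c.(rec X. 0\{a,b}\{a,c}\{a} + c.(a.0 + X\{c}) + (c.c.c.X + c.(0\{c} + a.0))) :: =c=> t0
Coarsest stable partition (strong bisimilarity classes):
  B0 = {s0, t0}
  B1 = {s1, s2, t1, t2}
  B2 = {s4, t4}
  B3 = {s3, t3}
  B4 = {s5, t5}
s0 ∈ B0, t0 ∈ B0 → same block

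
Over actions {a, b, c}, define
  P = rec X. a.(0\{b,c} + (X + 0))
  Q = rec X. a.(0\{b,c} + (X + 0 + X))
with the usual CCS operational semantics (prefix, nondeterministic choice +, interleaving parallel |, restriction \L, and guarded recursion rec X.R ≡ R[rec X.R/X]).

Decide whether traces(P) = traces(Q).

YES

Reachable graph of P (2 states):
  p0 = rec X. a.(0\{b,c} + (X + 0)) | ··a··> p1
  p1 = 0\{b,c} + ((rec X. a.(0\{b,c} + (X + 0))) + 0) | ··a··> p1
Reachable graph of Q (2 states):
  q0 = rec X. a.(0\{b,c} + (X + 0 + X)) | ··a··> q1
  q1 = 0\{b,c} + ((rec X. a.(0\{b,c} + (X + 0 + X))) + 0 + (rec X. a.(0\{b,c} + (X + 0 + X)))) | ··a··> q1
Bisimilarity quotient blocks:
  B0 = {p0, p1, q0, q1}
p0 ∈ B0, q0 ∈ B0 → same block
Bisimilar ⇒ trace-equivalent.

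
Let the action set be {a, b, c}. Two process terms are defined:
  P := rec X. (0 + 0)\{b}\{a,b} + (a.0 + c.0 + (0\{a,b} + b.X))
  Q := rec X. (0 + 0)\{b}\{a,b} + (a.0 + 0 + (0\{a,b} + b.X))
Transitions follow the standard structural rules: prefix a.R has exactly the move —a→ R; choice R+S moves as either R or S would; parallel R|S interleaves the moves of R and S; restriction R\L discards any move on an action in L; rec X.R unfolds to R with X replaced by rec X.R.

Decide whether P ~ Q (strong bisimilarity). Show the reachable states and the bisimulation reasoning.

not bisimilar

Reachable graph of P (2 states):
  m0 = rec X. (0 + 0)\{b}\{a,b} + (a.0 + c.0 + (0\{a,b} + b.X)) ⊢ —a→ m1, —b→ m0, —c→ m1
  m1 = 0 ⊢ ∅
Reachable graph of Q (2 states):
  n0 = rec X. (0 + 0)\{b}\{a,b} + (a.0 + 0 + (0\{a,b} + b.X)) ⊢ —a→ n1, —b→ n0
  n1 = 0 ⊢ ∅
Bisimilarity quotient blocks:
  B0 = {m0}
  B1 = {m1, n1}
  B2 = {n0}
m0 ∈ B0, n0 ∈ B2 → different blocks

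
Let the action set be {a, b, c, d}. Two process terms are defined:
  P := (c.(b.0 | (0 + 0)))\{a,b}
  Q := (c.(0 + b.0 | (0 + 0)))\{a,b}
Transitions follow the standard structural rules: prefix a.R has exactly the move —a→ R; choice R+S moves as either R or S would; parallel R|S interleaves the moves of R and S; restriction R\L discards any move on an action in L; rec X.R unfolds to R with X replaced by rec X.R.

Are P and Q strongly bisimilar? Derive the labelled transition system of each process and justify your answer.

Reachable graph of P (2 states):
  p0 = (c.(b.0 | (0 + 0)))\{a,b} has moves ··c··> p1
  p1 = (b.0 | (0 + 0))\{a,b} has moves (no moves)
Reachable graph of Q (2 states):
  q0 = (c.(0 + b.0 | (0 + 0)))\{a,b} has moves ··c··> q1
  q1 = (0 + b.0 | (0 + 0))\{a,b} has moves (no moves)
Bisimilarity quotient blocks:
  B0 = {p0, q0}
  B1 = {p1, q1}
p0 ∈ B0, q0 ∈ B0 → same block

YES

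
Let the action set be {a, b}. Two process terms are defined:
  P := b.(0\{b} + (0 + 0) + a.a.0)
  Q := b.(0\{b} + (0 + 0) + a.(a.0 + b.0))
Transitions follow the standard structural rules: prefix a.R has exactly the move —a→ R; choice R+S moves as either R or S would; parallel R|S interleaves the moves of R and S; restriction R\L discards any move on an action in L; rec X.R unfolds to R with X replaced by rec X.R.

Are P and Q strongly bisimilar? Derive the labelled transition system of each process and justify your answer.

NO

LTS(P): 4 reachable states
  u0 = b.(0\{b} + (0 + 0) + a.a.0) has moves —b→ u1
  u1 = 0\{b} + (0 + 0) + a.a.0 has moves —a→ u2
  u2 = a.0 has moves —a→ u3
  u3 = 0 has moves ∅
LTS(Q): 4 reachable states
  v0 = b.(0\{b} + (0 + 0) + a.(a.0 + b.0)) has moves —b→ v1
  v1 = 0\{b} + (0 + 0) + a.(a.0 + b.0) has moves —a→ v2
  v2 = a.0 + b.0 has moves —a→ v3, —b→ v3
  v3 = 0 has moves ∅
Partition-refinement fixed point:
  B0 = {u0}
  B1 = {u1}
  B2 = {u2}
  B3 = {u3, v3}
  B4 = {v0}
  B5 = {v1}
  B6 = {v2}
u0 ∈ B0, v0 ∈ B4 → different blocks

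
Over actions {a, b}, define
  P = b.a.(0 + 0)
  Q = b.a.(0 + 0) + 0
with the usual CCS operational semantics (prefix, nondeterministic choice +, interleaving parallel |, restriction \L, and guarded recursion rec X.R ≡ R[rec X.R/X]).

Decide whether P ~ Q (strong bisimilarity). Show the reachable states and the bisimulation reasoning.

LTS(P): 3 reachable states
  s0 = b.a.(0 + 0) → —b→ s1
  s1 = a.(0 + 0) → —a→ s2
  s2 = 0 + 0 → stopped
LTS(Q): 3 reachable states
  t0 = b.a.(0 + 0) + 0 → —b→ t1
  t1 = a.(0 + 0) → —a→ t2
  t2 = 0 + 0 → stopped
Bisimilarity quotient blocks:
  B0 = {s0, t0}
  B1 = {s1, t1}
  B2 = {s2, t2}
s0 ∈ B0, t0 ∈ B0 → same block

bisimilar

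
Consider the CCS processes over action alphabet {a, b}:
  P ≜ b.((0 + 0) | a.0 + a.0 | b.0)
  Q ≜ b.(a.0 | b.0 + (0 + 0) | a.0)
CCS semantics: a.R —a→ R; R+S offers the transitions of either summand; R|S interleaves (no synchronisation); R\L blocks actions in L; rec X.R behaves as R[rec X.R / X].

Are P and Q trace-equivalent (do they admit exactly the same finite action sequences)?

trace-equivalent

Reachable graph of P (6 states):
  u0 = b.((0 + 0) | a.0 + a.0 | b.0) :: =b=> u1
  u1 = (0 + 0) | a.0 + a.0 | b.0 :: =a=> u2, =a=> u3, =b=> u4
  u2 = (0 + 0) | 0 :: ∅
  u3 = 0 | b.0 :: =b=> u5
  u4 = a.0 | 0 :: =a=> u5
  u5 = 0 | 0 :: ∅
Reachable graph of Q (6 states):
  v0 = b.(a.0 | b.0 + (0 + 0) | a.0) :: =b=> v1
  v1 = a.0 | b.0 + (0 + 0) | a.0 :: =a=> v2, =a=> v3, =b=> v4
  v2 = (0 + 0) | 0 :: ∅
  v3 = 0 | b.0 :: =b=> v5
  v4 = a.0 | 0 :: =a=> v5
  v5 = 0 | 0 :: ∅
Coarsest stable partition (strong bisimilarity classes):
  B0 = {u0, v0}
  B1 = {u1, v1}
  B2 = {u2, u5, v2, v5}
  B3 = {u3, v3}
  B4 = {u4, v4}
u0 ∈ B0, v0 ∈ B0 → same block
Bisimilar ⇒ trace-equivalent.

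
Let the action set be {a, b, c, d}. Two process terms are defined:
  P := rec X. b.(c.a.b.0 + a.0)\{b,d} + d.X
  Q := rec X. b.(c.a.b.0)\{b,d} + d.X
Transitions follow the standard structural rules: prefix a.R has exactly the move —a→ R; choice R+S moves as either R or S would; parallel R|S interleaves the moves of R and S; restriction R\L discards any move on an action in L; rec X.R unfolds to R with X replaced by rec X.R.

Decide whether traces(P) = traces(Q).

traces(P) ≠ traces(Q) — witness ⟨ba⟩

P's transition system — 5 states:
  s0 = rec X. b.(c.a.b.0 + a.0)\{b,d} + d.X → —b→ s1, —d→ s0
  s1 = (c.a.b.0 + a.0)\{b,d} → —a→ s2, —c→ s3
  s2 = 0\{b,d} → (no moves)
  s3 = (a.b.0)\{b,d} → —a→ s4
  s4 = (b.0)\{b,d} → (no moves)
Q's transition system — 4 states:
  t0 = rec X. b.(c.a.b.0)\{b,d} + d.X → —b→ t1, —d→ t0
  t1 = (c.a.b.0)\{b,d} → —c→ t2
  t2 = (a.b.0)\{b,d} → —a→ t3
  t3 = (b.0)\{b,d} → (no moves)
Executing ba from P (initial set {s0}):
  [1] b ⇒ {s1}
  [2] a ⇒ {s2}
  P completes σ.
Executing ba from Q (initial set {t0}):
  [1] b ⇒ {t1}
  [2] a ⇒ no successor for Q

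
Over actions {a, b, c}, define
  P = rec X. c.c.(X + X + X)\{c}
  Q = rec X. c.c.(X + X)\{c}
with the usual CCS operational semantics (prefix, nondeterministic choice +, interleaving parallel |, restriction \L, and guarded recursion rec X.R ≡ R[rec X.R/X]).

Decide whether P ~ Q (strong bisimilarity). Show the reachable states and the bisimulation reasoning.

bisimilar

P's transition system — 3 states:
  s0 = rec X. c.c.(X + X + X)\{c} ⊢ --c--▸ s1
  s1 = c.((rec X. c.c.(X + X + X)\{c}) + (rec X. c.c.(X + X + X)\{c}) + (rec X. c.c.(X + X + X)\{c}))\{c} ⊢ --c--▸ s2
  s2 = ((rec X. c.c.(X + X + X)\{c}) + (rec X. c.c.(X + X + X)\{c}) + (rec X. c.c.(X + X + X)\{c}))\{c} ⊢ deadlocked
Q's transition system — 3 states:
  t0 = rec X. c.c.(X + X)\{c} ⊢ --c--▸ t1
  t1 = c.((rec X. c.c.(X + X)\{c}) + (rec X. c.c.(X + X)\{c}))\{c} ⊢ --c--▸ t2
  t2 = ((rec X. c.c.(X + X)\{c}) + (rec X. c.c.(X + X)\{c}))\{c} ⊢ deadlocked
Partition-refinement fixed point:
  B0 = {s0, t0}
  B1 = {s1, t1}
  B2 = {s2, t2}
s0 ∈ B0, t0 ∈ B0 → same block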